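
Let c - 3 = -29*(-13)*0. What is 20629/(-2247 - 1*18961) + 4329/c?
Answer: 30582515/21208 ≈ 1442.0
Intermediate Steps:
c = 3 (c = 3 - 29*(-13)*0 = 3 + 377*0 = 3 + 0 = 3)
20629/(-2247 - 1*18961) + 4329/c = 20629/(-2247 - 1*18961) + 4329/3 = 20629/(-2247 - 18961) + 4329*(1/3) = 20629/(-21208) + 1443 = 20629*(-1/21208) + 1443 = -20629/21208 + 1443 = 30582515/21208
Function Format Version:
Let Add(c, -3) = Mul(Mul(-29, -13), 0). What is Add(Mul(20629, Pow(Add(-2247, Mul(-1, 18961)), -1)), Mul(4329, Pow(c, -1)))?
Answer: Rational(30582515, 21208) ≈ 1442.0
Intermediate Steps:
c = 3 (c = Add(3, Mul(Mul(-29, -13), 0)) = Add(3, Mul(377, 0)) = Add(3, 0) = 3)
Add(Mul(20629, Pow(Add(-2247, Mul(-1, 18961)), -1)), Mul(4329, Pow(c, -1))) = Add(Mul(20629, Pow(Add(-2247, Mul(-1, 18961)), -1)), Mul(4329, Pow(3, -1))) = Add(Mul(20629, Pow(Add(-2247, -18961), -1)), Mul(4329, Rational(1, 3))) = Add(Mul(20629, Pow(-21208, -1)), 1443) = Add(Mul(20629, Rational(-1, 21208)), 1443) = Add(Rational(-20629, 21208), 1443) = Rational(30582515, 21208)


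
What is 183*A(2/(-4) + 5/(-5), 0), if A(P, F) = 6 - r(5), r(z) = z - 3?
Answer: 732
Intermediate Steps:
r(z) = -3 + z
A(P, F) = 4 (A(P, F) = 6 - (-3 + 5) = 6 - 1*2 = 6 - 2 = 4)
183*A(2/(-4) + 5/(-5), 0) = 183*4 = 732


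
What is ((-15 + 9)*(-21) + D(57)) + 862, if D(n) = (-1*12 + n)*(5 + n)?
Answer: 3778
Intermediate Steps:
D(n) = (-12 + n)*(5 + n)
((-15 + 9)*(-21) + D(57)) + 862 = ((-15 + 9)*(-21) + (-60 + 57**2 - 7*57)) + 862 = (-6*(-21) + (-60 + 3249 - 399)) + 862 = (126 + 2790) + 862 = 2916 + 862 = 3778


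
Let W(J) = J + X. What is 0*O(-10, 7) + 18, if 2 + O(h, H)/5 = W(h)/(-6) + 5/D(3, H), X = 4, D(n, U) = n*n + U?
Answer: 18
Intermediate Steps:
D(n, U) = U + n² (D(n, U) = n² + U = U + n²)
W(J) = 4 + J (W(J) = J + 4 = 4 + J)
O(h, H) = -40/3 + 25/(9 + H) - 5*h/6 (O(h, H) = -10 + 5*((4 + h)/(-6) + 5/(H + 3²)) = -10 + 5*((4 + h)*(-⅙) + 5/(H + 9)) = -10 + 5*((-⅔ - h/6) + 5/(9 + H)) = -10 + 5*(-⅔ + 5/(9 + H) - h/6) = -10 + (-10/3 + 25/(9 + H) - 5*h/6) = -40/3 + 25/(9 + H) - 5*h/6)
0*O(-10, 7) + 18 = 0*(5*(30 - (9 + 7)*(16 - 10))/(6*(9 + 7))) + 18 = 0*((⅚)*(30 - 1*16*6)/16) + 18 = 0*((⅚)*(1/16)*(30 - 96)) + 18 = 0*((⅚)*(1/16)*(-66)) + 18 = 0*(-55/16) + 18 = 0 + 18 = 18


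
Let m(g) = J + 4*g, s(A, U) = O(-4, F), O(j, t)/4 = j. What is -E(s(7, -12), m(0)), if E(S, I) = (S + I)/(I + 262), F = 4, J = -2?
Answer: 9/130 ≈ 0.069231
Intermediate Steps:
O(j, t) = 4*j
s(A, U) = -16 (s(A, U) = 4*(-4) = -16)
m(g) = -2 + 4*g
E(S, I) = (I + S)/(262 + I)
-E(s(7, -12), m(0)) = -((-2 + 4*0) - 16)/(262 + (-2 + 4*0)) = -((-2 + 0) - 16)/(262 + (-2 + 0)) = -(-2 - 16)/(262 - 2) = -(-18)/260 = -1*(-9/130) = 9/130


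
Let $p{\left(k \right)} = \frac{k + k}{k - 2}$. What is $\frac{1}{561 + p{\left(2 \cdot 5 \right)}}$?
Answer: $\frac{2}{1127} \approx 0.0017746$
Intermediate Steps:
$p{\left(k \right)} = \frac{2 k}{-2 + k}$
$\frac{1}{561 + p{\left(2 \cdot 5 \right)}} = \frac{1}{561 + \frac{2 \cdot 2 \cdot 5}{-2 + 2 \cdot 5}} = \frac{1}{561 + 2 \cdot 10 \frac{1}{-2 + 10}} = \frac{1}{561 + 2 \cdot 10 \cdot \frac{1}{8}} = \frac{1}{561 + \frac{5}{2}} = \frac{1}{\frac{1127}{2}} = \frac{2}{1127}$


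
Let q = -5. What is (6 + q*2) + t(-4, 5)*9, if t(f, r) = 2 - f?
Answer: 50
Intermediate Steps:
(6 + q*2) + t(-4, 5)*9 = (6 - 5*2) + (2 - 1*(-4))*9 = (6 - 10) + (2 + 4)*9 = -4 + 6*9 = -4 + 54 = 50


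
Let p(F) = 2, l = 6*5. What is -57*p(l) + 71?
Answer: -43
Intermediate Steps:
l = 30
-57*p(l) + 71 = -57*2 + 71 = -114 + 71 = -43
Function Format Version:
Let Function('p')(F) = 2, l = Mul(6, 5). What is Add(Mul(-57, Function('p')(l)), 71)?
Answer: -43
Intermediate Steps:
l = 30
Add(Mul(-57, Function('p')(l)), 71) = Add(Mul(-57, 2), 71) = Add(-114, 71) = -43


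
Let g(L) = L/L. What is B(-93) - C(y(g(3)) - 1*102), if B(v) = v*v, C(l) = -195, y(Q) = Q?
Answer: 8844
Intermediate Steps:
g(L) = 1
B(v) = v**2
B(-93) - C(y(g(3)) - 1*102) = (-93)**2 - 1*(-195) = 8649 + 195 = 8844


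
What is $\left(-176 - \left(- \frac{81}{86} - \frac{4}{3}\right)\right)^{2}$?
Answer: $\frac{2008922041}{66564} \approx 30180.0$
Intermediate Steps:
$\left(-176 - \left(- \frac{81}{86} - \frac{4}{3}\right)\right)^{2} = \left(-176 - - \frac{587}{258}\right)^{2} = \left(-176 + \left(\frac{4}{3} + \frac{81}{86}\right)\right)^{2} = \left(-176 + \frac{587}{258}\right)^{2} = \left(- \frac{44821}{258}\right)^{2} = \frac{2008922041}{66564}$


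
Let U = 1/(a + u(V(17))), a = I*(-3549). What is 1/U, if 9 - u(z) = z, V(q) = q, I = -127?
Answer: 450715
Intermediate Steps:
u(z) = 9 - z
a = 450723 (a = -127*(-3549) = 450723)
U = 1/450715 (U = 1/(450723 + (9 - 1*17)) = 1/(450723 + (9 - 17)) = 1/(450723 - 8) = 1/450715 ≈ 2.2187e-6)
1/U = 1/(1/450715) = 450715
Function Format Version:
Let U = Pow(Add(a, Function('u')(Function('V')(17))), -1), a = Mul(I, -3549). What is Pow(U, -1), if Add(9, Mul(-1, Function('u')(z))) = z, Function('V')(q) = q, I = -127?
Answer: 450715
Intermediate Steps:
Function('u')(z) = Add(9, Mul(-1, z))
a = 450723 (a = Mul(-127, -3549) = 450723)
U = Rational(1, 450715) (U = Pow(Add(450723, Add(9, Mul(-1, 17))), -1) = Pow(Add(450723, Add(9, -17)), -1) = Pow(Add(450723, -8), -1) = Pow(450715, -1) = Rational(1, 450715) ≈ 2.2187e-6)
Pow(U, -1) = Pow(Rational(1, 450715), -1) = 450715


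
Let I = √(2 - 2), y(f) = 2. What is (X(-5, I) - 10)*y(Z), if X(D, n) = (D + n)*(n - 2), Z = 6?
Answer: 0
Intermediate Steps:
I = 0 (I = √0 = 0)
X(D, n) = (-2 + n)*(D + n) (X(D, n) = (D + n)*(-2 + n) = (-2 + n)*(D + n))
(X(-5, I) - 10)*y(Z) = ((0² - 2*(-5) - 2*0 - 5*0) - 10)*2 = ((0 + 10 + 0 + 0) - 10)*2 = (10 - 10)*2 = 0*2 = 0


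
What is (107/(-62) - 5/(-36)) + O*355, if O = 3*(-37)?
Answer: -43977751/1116 ≈ -39407.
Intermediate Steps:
O = -111
(107/(-62) - 5/(-36)) + O*355 = (107/(-62) - 5/(-36)) - 111*355 = (107*(-1/62) - 5*(-1/36)) - 39405 = (-107/62 + 5/36) - 39405 = -1771/1116 - 39405 = -43977751/1116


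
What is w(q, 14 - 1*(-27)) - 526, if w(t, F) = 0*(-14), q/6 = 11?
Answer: -526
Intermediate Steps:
q = 66 (q = 6*11 = 66)
w(t, F) = 0
w(q, 14 - 1*(-27)) - 526 = 0 - 526 = -526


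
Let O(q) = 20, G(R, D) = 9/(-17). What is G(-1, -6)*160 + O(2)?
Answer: -1100/17 ≈ -64.706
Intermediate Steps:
G(R, D) = -9/17 (G(R, D) = 9*(-1/17) = -9/17)
G(-1, -6)*160 + O(2) = -9/17*160 + 20 = -1440/17 + 20 = -1100/17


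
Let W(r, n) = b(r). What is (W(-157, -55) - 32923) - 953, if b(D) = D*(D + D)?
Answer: 15422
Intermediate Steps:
b(D) = 2*D² (b(D) = D*(2*D) = 2*D²)
W(r, n) = 2*r²
(W(-157, -55) - 32923) - 953 = (2*(-157)² - 32923) - 953 = (2*24649 - 32923) - 953 = (49298 - 32923) - 953 = 16375 - 953 = 15422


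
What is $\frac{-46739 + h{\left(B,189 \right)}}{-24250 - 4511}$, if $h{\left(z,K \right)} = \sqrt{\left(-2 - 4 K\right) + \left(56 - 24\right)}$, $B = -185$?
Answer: $\frac{46739}{28761} - \frac{11 i \sqrt{6}}{28761} \approx 1.6251 - 0.00093684 i$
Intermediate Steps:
$h{\left(z,K \right)} = \sqrt{30 - 4 K}$ ($h{\left(z,K \right)} = \sqrt{\left(-2 - 4 K\right) + 32} = \sqrt{30 - 4 K}$)
$\frac{-46739 + h{\left(B,189 \right)}}{-24250 - 4511} = \frac{-46739 + \sqrt{30 - 756}}{-24250 - 4511} = \frac{-46739 + \sqrt{30 - 756}}{-28761} = \left(-46739 + \sqrt{-726}\right) \left(- \frac{1}{28761}\right) = \left(-46739 + 11 i \sqrt{6}\right) \left(- \frac{1}{28761}\right) = \frac{46739}{28761} - \frac{11 i \sqrt{6}}{28761}$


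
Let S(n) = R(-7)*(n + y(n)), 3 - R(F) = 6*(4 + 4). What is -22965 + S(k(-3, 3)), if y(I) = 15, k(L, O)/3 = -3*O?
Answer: -22425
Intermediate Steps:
k(L, O) = -9*O (k(L, O) = 3*(-3*O) = -9*O)
R(F) = -45 (R(F) = 3 - 6*(4 + 4) = 3 - 6*8 = 3 - 1*48 = 3 - 48 = -45)
S(n) = -675 - 45*n (S(n) = -45*(n + 15) = -45*(15 + n) = -675 - 45*n)
-22965 + S(k(-3, 3)) = -22965 + (-675 - (-405)*3) = -22965 + (-675 - 45*(-27)) = -22965 + (-675 + 1215) = -22965 + 540 = -22425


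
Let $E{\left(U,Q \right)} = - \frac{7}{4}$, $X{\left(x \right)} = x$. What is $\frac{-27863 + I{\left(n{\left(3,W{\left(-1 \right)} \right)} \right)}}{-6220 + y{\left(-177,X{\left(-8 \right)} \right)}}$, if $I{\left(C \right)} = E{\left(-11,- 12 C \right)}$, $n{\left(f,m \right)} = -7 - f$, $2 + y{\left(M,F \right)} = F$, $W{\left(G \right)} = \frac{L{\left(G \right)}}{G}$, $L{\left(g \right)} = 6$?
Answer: $\frac{111459}{24920} \approx 4.4727$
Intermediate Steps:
$E{\left(U,Q \right)} = - \frac{7}{4}$ ($E{\left(U,Q \right)} = \left(-7\right) \frac{1}{4} = - \frac{7}{4}$)
$W{\left(G \right)} = \frac{6}{G}$
$y{\left(M,F \right)} = -2 + F$
$I{\left(C \right)} = - \frac{7}{4}$
$\frac{-27863 + I{\left(n{\left(3,W{\left(-1 \right)} \right)} \right)}}{-6220 + y{\left(-177,X{\left(-8 \right)} \right)}} = \frac{-27863 - \frac{7}{4}}{-6220 - 10} = - \frac{111459}{4 \left(-6220 - 10\right)} = - \frac{111459}{4 \left(-6230\right)} = \left(- \frac{111459}{4}\right) \left(- \frac{1}{6230}\right) = \frac{111459}{24920}$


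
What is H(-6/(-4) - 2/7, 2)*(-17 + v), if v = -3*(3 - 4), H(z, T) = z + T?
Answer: -45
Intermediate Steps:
H(z, T) = T + z
v = 3 (v = -3*(-1) = 3)
H(-6/(-4) - 2/7, 2)*(-17 + v) = (2 + (-6/(-4) - 2/7))*(-17 + 3) = (2 + (-6*(-¼) - 2*⅐))*(-14) = (2 + (3/2 - 2/7))*(-14) = (2 + 17/14)*(-14) = (45/14)*(-14) = -45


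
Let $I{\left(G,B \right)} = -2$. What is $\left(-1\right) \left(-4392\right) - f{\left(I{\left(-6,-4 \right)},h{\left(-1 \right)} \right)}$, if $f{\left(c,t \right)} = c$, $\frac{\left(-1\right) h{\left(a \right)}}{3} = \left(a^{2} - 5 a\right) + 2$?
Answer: $4394$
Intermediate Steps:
$h{\left(a \right)} = -6 - 3 a^{2} + 15 a$ ($h{\left(a \right)} = - 3 \left(\left(a^{2} - 5 a\right) + 2\right) = - 3 \left(2 + a^{2} - 5 a\right) = -6 - 3 a^{2} + 15 a$)
$\left(-1\right) \left(-4392\right) - f{\left(I{\left(-6,-4 \right)},h{\left(-1 \right)} \right)} = \left(-1\right) \left(-4392\right) - -2 = 4392 + 2 = 4394$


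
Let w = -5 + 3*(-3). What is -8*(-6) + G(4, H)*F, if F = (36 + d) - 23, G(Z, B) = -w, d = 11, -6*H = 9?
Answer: 384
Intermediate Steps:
H = -3/2 (H = -⅙*9 = -3/2 ≈ -1.5000)
w = -14 (w = -5 - 9 = -14)
G(Z, B) = 14 (G(Z, B) = -1*(-14) = 14)
F = 24 (F = (36 + 11) - 23 = 47 - 23 = 24)
-8*(-6) + G(4, H)*F = -8*(-6) + 14*24 = 48 + 336 = 384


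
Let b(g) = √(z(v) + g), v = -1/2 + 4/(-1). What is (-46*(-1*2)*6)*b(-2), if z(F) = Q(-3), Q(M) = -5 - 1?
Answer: 1104*I*√2 ≈ 1561.3*I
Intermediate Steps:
Q(M) = -6
v = -9/2 (v = -1*½ + 4*(-1) = -½ - 4 = -9/2 ≈ -4.5000)
z(F) = -6
b(g) = √(-6 + g)
(-46*(-1*2)*6)*b(-2) = (-46*(-1*2)*6)*√(-6 - 2) = (-(-92)*6)*√(-8) = (-46*(-12))*(2*I*√2) = 552*(2*I*√2) = 1104*I*√2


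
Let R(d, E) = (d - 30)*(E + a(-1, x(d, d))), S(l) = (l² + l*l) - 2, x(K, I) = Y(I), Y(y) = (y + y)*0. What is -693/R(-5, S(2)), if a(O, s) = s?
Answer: 33/10 ≈ 3.3000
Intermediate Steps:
Y(y) = 0 (Y(y) = (2*y)*0 = 0)
x(K, I) = 0
S(l) = -2 + 2*l² (S(l) = (l² + l²) - 2 = 2*l² - 2 = -2 + 2*l²)
R(d, E) = E*(-30 + d) (R(d, E) = (d - 30)*(E + 0) = (-30 + d)*E = E*(-30 + d))
-693/R(-5, S(2)) = -693*1/((-30 - 5)*(-2 + 2*2²)) = -693*(-1/(35*(-2 + 2*4))) = -693*(-1/(35*(-2 + 8))) = -693/(6*(-35)) = -693/(-210) = -693*(-1/210) = 33/10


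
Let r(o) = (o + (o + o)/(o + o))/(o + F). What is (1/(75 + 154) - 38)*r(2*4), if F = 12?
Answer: -78309/4580 ≈ -17.098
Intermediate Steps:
r(o) = (1 + o)/(12 + o) (r(o) = (o + (o + o)/(o + o))/(o + 12) = (o + (2*o)/((2*o)))/(12 + o) = (o + (2*o)*(1/(2*o)))/(12 + o) = (o + 1)/(12 + o) = (1 + o)/(12 + o))
(1/(75 + 154) - 38)*r(2*4) = (1/(75 + 154) - 38)*((1 + 2*4)/(12 + 2*4)) = (1/229 - 38)*((1 + 8)/(12 + 8)) = (1/229 - 38)*(9/20) = -8701*9/4580 = -8701/229*9/20 = -78309/4580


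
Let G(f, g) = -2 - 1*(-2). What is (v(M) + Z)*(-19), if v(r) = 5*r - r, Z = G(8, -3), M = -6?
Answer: 456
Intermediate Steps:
G(f, g) = 0 (G(f, g) = -2 + 2 = 0)
Z = 0
v(r) = 4*r
(v(M) + Z)*(-19) = (4*(-6) + 0)*(-19) = (-24 + 0)*(-19) = -24*(-19) = 456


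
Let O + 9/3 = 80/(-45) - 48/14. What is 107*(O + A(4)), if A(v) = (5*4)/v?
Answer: -21614/63 ≈ -343.08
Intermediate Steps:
A(v) = 20/v
O = -517/63 (O = -3 + (80/(-45) - 48/14) = -3 + (80*(-1/45) - 48*1/14) = -3 + (-16/9 - 24/7) = -3 - 328/63 = -517/63 ≈ -8.2063)
107*(O + A(4)) = 107*(-517/63 + 20/4) = 107*(-517/63 + 20*(¼)) = 107*(-517/63 + 5) = 107*(-202/63) = -21614/63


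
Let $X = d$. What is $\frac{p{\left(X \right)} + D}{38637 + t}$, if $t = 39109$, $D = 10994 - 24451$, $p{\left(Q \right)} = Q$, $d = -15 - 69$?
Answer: $- \frac{13541}{77746} \approx -0.17417$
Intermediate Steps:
$d = -84$
$X = -84$
$D = -13457$ ($D = 10994 - 24451 = -13457$)
$\frac{p{\left(X \right)} + D}{38637 + t} = \frac{-84 - 13457}{38637 + 39109} = - \frac{13541}{77746}$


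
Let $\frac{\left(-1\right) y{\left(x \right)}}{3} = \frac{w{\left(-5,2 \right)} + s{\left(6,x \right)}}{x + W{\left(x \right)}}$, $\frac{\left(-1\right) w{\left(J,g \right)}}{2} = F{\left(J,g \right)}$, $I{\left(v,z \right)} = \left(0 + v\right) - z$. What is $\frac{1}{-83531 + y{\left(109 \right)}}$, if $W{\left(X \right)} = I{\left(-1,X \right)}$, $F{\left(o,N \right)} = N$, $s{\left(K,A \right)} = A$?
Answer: $- \frac{1}{83216} \approx -1.2017 \cdot 10^{-5}$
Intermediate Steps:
$I{\left(v,z \right)} = v - z$
$w{\left(J,g \right)} = - 2 g$
$W{\left(X \right)} = -1 - X$
$y{\left(x \right)} = -12 + 3 x$ ($y{\left(x \right)} = - 3 \frac{\left(-2\right) 2 + x}{x - \left(1 + x\right)} = - 3 \frac{-4 + x}{-1} = - 3 \left(-4 + x\right) \left(-1\right) = - 3 \left(4 - x\right) = -12 + 3 x$)
$\frac{1}{-83531 + y{\left(109 \right)}} = \frac{1}{-83531 + \left(-12 + 3 \cdot 109\right)} = \frac{1}{-83531 + \left(-12 + 327\right)} = \frac{1}{-83531 + 315} = \frac{1}{-83216} = - \frac{1}{83216}$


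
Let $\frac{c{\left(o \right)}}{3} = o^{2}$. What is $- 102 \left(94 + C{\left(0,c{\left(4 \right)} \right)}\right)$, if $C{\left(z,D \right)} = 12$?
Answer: $-10812$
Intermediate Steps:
$c{\left(o \right)} = 3 o^{2}$
$- 102 \left(94 + C{\left(0,c{\left(4 \right)} \right)}\right) = - 102 \left(94 + 12\right) = \left(-102\right) 106 = -10812$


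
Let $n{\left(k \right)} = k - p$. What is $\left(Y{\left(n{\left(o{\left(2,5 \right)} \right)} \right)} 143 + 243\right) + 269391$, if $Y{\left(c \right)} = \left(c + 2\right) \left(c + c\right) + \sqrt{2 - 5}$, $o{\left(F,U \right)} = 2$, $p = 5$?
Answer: $270492 + 143 i \sqrt{3} \approx 2.7049 \cdot 10^{5} + 247.68 i$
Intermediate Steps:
$n{\left(k \right)} = -5 + k$ ($n{\left(k \right)} = k - 5 = -5 + k$)
$Y{\left(c \right)} = i \sqrt{3} + 2 c \left(2 + c\right)$ ($Y{\left(c \right)} = \left(2 + c\right) 2 c + \sqrt{-3} = 2 c \left(2 + c\right) + i \sqrt{3} = i \sqrt{3} + 2 c \left(2 + c\right)$)
$\left(Y{\left(n{\left(o{\left(2,5 \right)} \right)} \right)} 143 + 243\right) + 269391 = \left(\left(2 \left(-5 + 2\right)^{2} + 4 \left(-5 + 2\right) + i \sqrt{3}\right) 143 + 243\right) + 269391 = \left(\left(2 \left(-3\right)^{2} + 4 \left(-3\right) + i \sqrt{3}\right) 143 + 243\right) + 269391 = \left(\left(2 \cdot 9 - 12 + i \sqrt{3}\right) 143 + 243\right) + 269391 = \left(\left(18 - 12 + i \sqrt{3}\right) 143 + 243\right) + 269391 = \left(\left(6 + i \sqrt{3}\right) 143 + 243\right) + 269391 = \left(\left(858 + 143 i \sqrt{3}\right) + 243\right) + 269391 = \left(1101 + 143 i \sqrt{3}\right) + 269391 = 270492 + 143 i \sqrt{3}$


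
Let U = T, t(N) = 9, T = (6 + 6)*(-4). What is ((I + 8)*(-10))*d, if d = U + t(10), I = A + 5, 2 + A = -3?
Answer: 3120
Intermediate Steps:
A = -5 (A = -2 - 3 = -5)
I = 0 (I = -5 + 5 = 0)
T = -48 (T = 12*(-4) = -48)
U = -48
d = -39 (d = -48 + 9 = -39)
((I + 8)*(-10))*d = ((0 + 8)*(-10))*(-39) = (8*(-10))*(-39) = -80*(-39) = 3120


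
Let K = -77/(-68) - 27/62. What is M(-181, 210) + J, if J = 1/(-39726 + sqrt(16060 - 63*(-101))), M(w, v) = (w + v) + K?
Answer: 98792598468045/3326703632524 - sqrt(22423)/1578132653 ≈ 29.697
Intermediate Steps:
K = 1469/2108 (K = -77*(-1/68) - 27*1/62 = 77/68 - 27/62 = 1469/2108 ≈ 0.69687)
M(w, v) = 1469/2108 + v + w (M(w, v) = (w + v) + 1469/2108 = (v + w) + 1469/2108 = 1469/2108 + v + w)
J = 1/(-39726 + sqrt(22423)) (J = 1/(-39726 + sqrt(16060 + 6363)) = 1/(-39726 + sqrt(22423)) ≈ -2.5268e-5)
M(-181, 210) + J = (1469/2108 + 210 - 181) + (-39726/1578132653 - sqrt(22423)/1578132653) = 62601/2108 + (-39726/1578132653 - sqrt(22423)/1578132653) = 98792598468045/3326703632524 - sqrt(22423)/1578132653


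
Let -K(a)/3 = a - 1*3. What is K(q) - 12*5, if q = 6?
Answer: -69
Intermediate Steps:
K(a) = 9 - 3*a (K(a) = -3*(a - 1*3) = -3*(a - 3) = -3*(-3 + a) = 9 - 3*a)
K(q) - 12*5 = (9 - 3*6) - 12*5 = (9 - 18) - 60 = -9 - 60 = -69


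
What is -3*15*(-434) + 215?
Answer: 19745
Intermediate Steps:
-3*15*(-434) + 215 = -45*(-434) + 215 = 19530 + 215 = 19745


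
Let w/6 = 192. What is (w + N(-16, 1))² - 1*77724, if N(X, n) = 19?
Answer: 1293517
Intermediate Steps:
w = 1152 (w = 6*192 = 1152)
(w + N(-16, 1))² - 1*77724 = (1152 + 19)² - 1*77724 = 1171² - 77724 = 1371241 - 77724 = 1293517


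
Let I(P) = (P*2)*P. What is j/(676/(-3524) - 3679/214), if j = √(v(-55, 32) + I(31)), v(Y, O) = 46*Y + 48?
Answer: -754136*I*√35/3277365 ≈ -1.3613*I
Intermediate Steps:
I(P) = 2*P² (I(P) = (2*P)*P = 2*P²)
v(Y, O) = 48 + 46*Y
j = 4*I*√35 (j = √((48 + 46*(-55)) + 2*31²) = √((48 - 2530) + 2*961) = √(-2482 + 1922) = √(-560) = 4*I*√35 ≈ 23.664*I)
j/(676/(-3524) - 3679/214) = (4*I*√35)/(676/(-3524) - 3679/214) = (4*I*√35)/(676*(-1/3524) - 3679*1/214) = (4*I*√35)/(-169/881 - 3679/214) = (4*I*√35)/(-3277365/188534) = (4*I*√35)*(-188534/3277365) = -754136*I*√35/3277365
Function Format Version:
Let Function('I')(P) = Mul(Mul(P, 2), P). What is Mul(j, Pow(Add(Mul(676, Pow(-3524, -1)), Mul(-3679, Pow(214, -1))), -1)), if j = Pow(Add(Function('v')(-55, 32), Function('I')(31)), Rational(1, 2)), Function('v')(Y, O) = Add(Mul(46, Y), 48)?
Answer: Mul(Rational(-754136, 3277365), I, Pow(35, Rational(1, 2))) ≈ Mul(-1.3613, I)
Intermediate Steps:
Function('I')(P) = Mul(2, Pow(P, 2)) (Function('I')(P) = Mul(Mul(2, P), P) = Mul(2, Pow(P, 2)))
Function('v')(Y, O) = Add(48, Mul(46, Y))
j = Mul(4, I, Pow(35, Rational(1, 2))) (j = Pow(Add(Add(48, Mul(46, -55)), Mul(2, Pow(31, 2))), Rational(1, 2)) = Pow(Add(Add(48, -2530), Mul(2, 961)), Rational(1, 2)) = Pow(Add(-2482, 1922), Rational(1, 2)) = Pow(-560, Rational(1, 2)) = Mul(4, I, Pow(35, Rational(1, 2))) ≈ Mul(23.664, I))
Mul(j, Pow(Add(Mul(676, Pow(-3524, -1)), Mul(-3679, Pow(214, -1))), -1)) = Mul(Mul(4, I, Pow(35, Rational(1, 2))), Pow(Add(Mul(676, Pow(-3524, -1)), Mul(-3679, Pow(214, -1))), -1)) = Mul(Mul(4, I, Pow(35, Rational(1, 2))), Pow(Add(Mul(676, Rational(-1, 3524)), Mul(-3679, Rational(1, 214))), -1)) = Mul(Mul(4, I, Pow(35, Rational(1, 2))), Pow(Add(Rational(-169, 881), Rational(-3679, 214)), -1)) = Mul(Mul(4, I, Pow(35, Rational(1, 2))), Pow(Rational(-3277365, 188534), -1)) = Mul(Mul(4, I, Pow(35, Rational(1, 2))), Rational(-188534, 3277365)) = Mul(Rational(-754136, 3277365), I, Pow(35, Rational(1, 2)))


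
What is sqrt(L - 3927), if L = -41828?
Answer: I*sqrt(45755) ≈ 213.9*I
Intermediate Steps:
sqrt(L - 3927) = sqrt(-41828 - 3927) = sqrt(-45755) = I*sqrt(45755)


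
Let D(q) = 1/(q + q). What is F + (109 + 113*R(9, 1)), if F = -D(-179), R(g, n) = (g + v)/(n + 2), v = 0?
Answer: 160385/358 ≈ 448.00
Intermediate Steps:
D(q) = 1/(2*q)
R(g, n) = g/(2 + n) (R(g, n) = (g + 0)/(n + 2) = g/(2 + n))
F = 1/358 (F = -1/(2*(-179)) = -(-1)/(2*179) = -1*(-1/358) = 1/358 ≈ 0.0027933)
F + (109 + 113*R(9, 1)) = 1/358 + (109 + 113*(9/(2 + 1))) = 1/358 + (109 + 113*(9/3)) = 1/358 + (109 + 113*(9*(1/3))) = 1/358 + (109 + 113*3) = 1/358 + (109 + 339) = 1/358 + 448 = 160385/358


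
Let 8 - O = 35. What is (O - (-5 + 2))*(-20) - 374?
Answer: 106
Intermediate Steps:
O = -27 (O = 8 - 1*35 = 8 - 35 = -27)
(O - (-5 + 2))*(-20) - 374 = (-27 - (-5 + 2))*(-20) - 374 = (-27 - (-3))*(-20) - 374 = (-27 - 1*(-3))*(-20) - 374 = (-27 + 3)*(-20) - 374 = -24*(-20) - 374 = 480 - 374 = 106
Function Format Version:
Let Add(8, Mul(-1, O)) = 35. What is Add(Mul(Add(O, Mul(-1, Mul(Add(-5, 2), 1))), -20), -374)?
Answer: 106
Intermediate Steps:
O = -27 (O = Add(8, Mul(-1, 35)) = Add(8, -35) = -27)
Add(Mul(Add(O, Mul(-1, Mul(Add(-5, 2), 1))), -20), -374) = Add(Mul(Add(-27, Mul(-1, Mul(Add(-5, 2), 1))), -20), -374) = Add(Mul(Add(-27, Mul(-1, Mul(-3, 1))), -20), -374) = Add(Mul(Add(-27, Mul(-1, -3)), -20), -374) = Add(Mul(Add(-27, 3), -20), -374) = Add(Mul(-24, -20), -374) = Add(480, -374) = 106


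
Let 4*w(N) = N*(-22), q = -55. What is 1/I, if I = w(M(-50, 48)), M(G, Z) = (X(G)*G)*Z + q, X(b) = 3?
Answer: 2/79805 ≈ 2.5061e-5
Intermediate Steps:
M(G, Z) = -55 + 3*G*Z (M(G, Z) = (3*G)*Z - 55 = 3*G*Z - 55 = -55 + 3*G*Z)
w(N) = -11*N/2 (w(N) = (N*(-22))/4 = (-22*N)/4 = -11*N/2)
I = 79805/2 (I = -11*(-55 + 3*(-50)*48)/2 = -11*(-55 - 7200)/2 = -11/2*(-7255) = 79805/2 ≈ 39903.)
1/I = 1/(79805/2) = 2/79805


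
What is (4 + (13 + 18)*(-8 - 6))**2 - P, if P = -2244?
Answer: 187144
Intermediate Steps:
(4 + (13 + 18)*(-8 - 6))**2 - P = (4 + (13 + 18)*(-8 - 6))**2 - 1*(-2244) = (4 + 31*(-14))**2 + 2244 = (4 - 434)**2 + 2244 = (-430)**2 + 2244 = 184900 + 2244 = 187144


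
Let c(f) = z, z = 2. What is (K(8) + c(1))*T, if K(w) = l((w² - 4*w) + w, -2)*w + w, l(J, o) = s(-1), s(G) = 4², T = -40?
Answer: -5520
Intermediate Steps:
s(G) = 16
l(J, o) = 16
c(f) = 2
K(w) = 17*w (K(w) = 16*w + w = 17*w)
(K(8) + c(1))*T = (17*8 + 2)*(-40) = (136 + 2)*(-40) = 138*(-40) = -5520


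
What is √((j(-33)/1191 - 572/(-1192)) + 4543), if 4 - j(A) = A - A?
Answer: √572327982298722/354918 ≈ 67.405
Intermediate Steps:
j(A) = 4 (j(A) = 4 - (A - A) = 4 - 1*0 = 4 + 0 = 4)
√((j(-33)/1191 - 572/(-1192)) + 4543) = √((4/1191 - 572/(-1192)) + 4543) = √((4*(1/1191) - 572*(-1/1192)) + 4543) = √((4/1191 + 143/298) + 4543) = √(171505/354918 + 4543) = √(1612563979/354918) = √572327982298722/354918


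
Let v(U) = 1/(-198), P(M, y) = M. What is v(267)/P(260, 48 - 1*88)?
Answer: -1/51480 ≈ -1.9425e-5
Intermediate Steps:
v(U) = -1/198
v(267)/P(260, 48 - 1*88) = -1/198/260 = -1/198*1/260 = -1/51480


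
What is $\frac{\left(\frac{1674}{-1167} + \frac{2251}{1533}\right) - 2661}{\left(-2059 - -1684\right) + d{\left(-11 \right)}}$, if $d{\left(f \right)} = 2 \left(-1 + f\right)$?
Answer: $\frac{1586832532}{237938463} \approx 6.6691$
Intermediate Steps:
$d{\left(f \right)} = -2 + 2 f$
$\frac{\left(\frac{1674}{-1167} + \frac{2251}{1533}\right) - 2661}{\left(-2059 - -1684\right) + d{\left(-11 \right)}} = \frac{\left(\frac{1674}{-1167} + \frac{2251}{1533}\right) - 2661}{\left(-2059 - -1684\right) + \left(-2 + 2 \left(-11\right)\right)} = \frac{\left(1674 \left(- \frac{1}{1167}\right) + 2251 \cdot \frac{1}{1533}\right) - 2661}{\left(-2059 + 1684\right) - 24} = \frac{\left(- \frac{558}{389} + \frac{2251}{1533}\right) - 2661}{-375 - 24} = \frac{\frac{20225}{596337} - 2661}{-399} = \left(- \frac{1586832532}{596337}\right) \left(- \frac{1}{399}\right) = \frac{1586832532}{237938463}$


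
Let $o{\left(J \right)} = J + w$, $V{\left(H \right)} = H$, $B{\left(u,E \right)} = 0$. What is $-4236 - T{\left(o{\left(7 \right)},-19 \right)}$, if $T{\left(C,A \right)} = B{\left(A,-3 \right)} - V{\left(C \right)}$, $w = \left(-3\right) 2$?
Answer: $-4235$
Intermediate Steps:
$w = -6$
$o{\left(J \right)} = -6 + J$ ($o{\left(J \right)} = J - 6 = -6 + J$)
$T{\left(C,A \right)} = - C$ ($T{\left(C,A \right)} = 0 - C = - C$)
$-4236 - T{\left(o{\left(7 \right)},-19 \right)} = -4236 - - (-6 + 7) = -4236 - \left(-1\right) 1 = -4236 - -1 = -4236 + 1 = -4235$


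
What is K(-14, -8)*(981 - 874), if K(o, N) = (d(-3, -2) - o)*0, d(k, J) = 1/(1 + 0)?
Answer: 0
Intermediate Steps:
d(k, J) = 1 (d(k, J) = 1/1 = 1)
K(o, N) = 0 (K(o, N) = (1 - o)*0 = 0)
K(-14, -8)*(981 - 874) = 0*(981 - 874) = 0*107 = 0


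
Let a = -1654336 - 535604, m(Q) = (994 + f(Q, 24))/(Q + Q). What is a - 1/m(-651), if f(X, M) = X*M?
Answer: -2288487393/1045 ≈ -2.1899e+6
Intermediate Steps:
f(X, M) = M*X
m(Q) = (994 + 24*Q)/(2*Q) (m(Q) = (994 + 24*Q)/(Q + Q) = (994 + 24*Q)/((2*Q)) = (994 + 24*Q)*(1/(2*Q)) = (994 + 24*Q)/(2*Q))
a = -2189940
a - 1/m(-651) = -2189940 - 1/(12 + 497/(-651)) = -2189940 - 1/(12 + 497*(-1/651)) = -2189940 - 1/(12 - 71/93) = -2189940 - 1/1045/93 = -2189940 - 1*93/1045 = -2189940 - 93/1045 = -2288487393/1045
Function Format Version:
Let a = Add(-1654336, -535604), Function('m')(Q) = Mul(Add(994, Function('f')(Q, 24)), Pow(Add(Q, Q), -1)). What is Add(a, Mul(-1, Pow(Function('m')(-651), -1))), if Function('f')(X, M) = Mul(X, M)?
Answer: Rational(-2288487393, 1045) ≈ -2.1899e+6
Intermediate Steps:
Function('f')(X, M) = Mul(M, X)
Function('m')(Q) = Mul(Rational(1, 2), Pow(Q, -1), Add(994, Mul(24, Q))) (Function('m')(Q) = Mul(Add(994, Mul(24, Q)), Pow(Add(Q, Q), -1)) = Mul(Add(994, Mul(24, Q)), Pow(Mul(2, Q), -1)) = Mul(Add(994, Mul(24, Q)), Mul(Rational(1, 2), Pow(Q, -1))) = Mul(Rational(1, 2), Pow(Q, -1), Add(994, Mul(24, Q))))
a = -2189940
Add(a, Mul(-1, Pow(Function('m')(-651), -1))) = Add(-2189940, Mul(-1, Pow(Add(12, Mul(497, Pow(-651, -1))), -1))) = Add(-2189940, Mul(-1, Pow(Add(12, Mul(497, Rational(-1, 651))), -1))) = Add(-2189940, Mul(-1, Pow(Add(12, Rational(-71, 93)), -1))) = Add(-2189940, Mul(-1, Pow(Rational(1045, 93), -1))) = Add(-2189940, Mul(-1, Rational(93, 1045))) = Add(-2189940, Rational(-93, 1045)) = Rational(-2288487393, 1045)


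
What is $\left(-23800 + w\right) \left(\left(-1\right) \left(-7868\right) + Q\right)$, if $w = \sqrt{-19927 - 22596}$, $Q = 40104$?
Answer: $-1141733600 + 47972 i \sqrt{42523} \approx -1.1417 \cdot 10^{9} + 9.8924 \cdot 10^{6} i$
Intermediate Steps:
$w = i \sqrt{42523}$ ($w = \sqrt{-42523} = i \sqrt{42523} \approx 206.21 i$)
$\left(-23800 + w\right) \left(\left(-1\right) \left(-7868\right) + Q\right) = \left(-23800 + i \sqrt{42523}\right) \left(\left(-1\right) \left(-7868\right) + 40104\right) = \left(-23800 + i \sqrt{42523}\right) \left(7868 + 40104\right) = \left(-23800 + i \sqrt{42523}\right) 47972 = -1141733600 + 47972 i \sqrt{42523}$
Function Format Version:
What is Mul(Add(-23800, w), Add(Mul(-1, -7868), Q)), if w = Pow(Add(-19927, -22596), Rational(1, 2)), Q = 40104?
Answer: Add(-1141733600, Mul(47972, I, Pow(42523, Rational(1, 2)))) ≈ Add(-1.1417e+9, Mul(9.8924e+6, I))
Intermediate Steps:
w = Mul(I, Pow(42523, Rational(1, 2))) (w = Pow(-42523, Rational(1, 2)) = Mul(I, Pow(42523, Rational(1, 2))) ≈ Mul(206.21, I))
Mul(Add(-23800, w), Add(Mul(-1, -7868), Q)) = Mul(Add(-23800, Mul(I, Pow(42523, Rational(1, 2)))), Add(Mul(-1, -7868), 40104)) = Mul(Add(-23800, Mul(I, Pow(42523, Rational(1, 2)))), Add(7868, 40104)) = Mul(Add(-23800, Mul(I, Pow(42523, Rational(1, 2)))), 47972) = Add(-1141733600, Mul(47972, I, Pow(42523, Rational(1, 2))))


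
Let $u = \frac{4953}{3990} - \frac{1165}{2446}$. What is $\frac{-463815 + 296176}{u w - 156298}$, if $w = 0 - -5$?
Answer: $\frac{27267992101}{25422654158} \approx 1.0726$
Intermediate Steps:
$w = 5$ ($w = 0 + 5 = 5$)
$u = \frac{622224}{813295}$ ($u = 4953 \cdot \frac{1}{3990} - \frac{1165}{2446} = \frac{1651}{1330} - \frac{1165}{2446} = \frac{622224}{813295} \approx 0.76507$)
$\frac{-463815 + 296176}{u w - 156298} = \frac{-463815 + 296176}{\frac{622224}{813295} \cdot 5 - 156298} = - \frac{167639}{\frac{622224}{162659} - 156298} = - \frac{167639}{- \frac{25422654158}{162659}} = \left(-167639\right) \left(- \frac{162659}{25422654158}\right) = \frac{27267992101}{25422654158}$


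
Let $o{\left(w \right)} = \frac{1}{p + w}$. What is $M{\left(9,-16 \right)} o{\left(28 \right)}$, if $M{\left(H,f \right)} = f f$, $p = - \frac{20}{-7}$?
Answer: $\frac{224}{27} \approx 8.2963$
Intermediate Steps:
$p = \frac{20}{7}$ ($p = \left(-20\right) \left(- \frac{1}{7}\right) = \frac{20}{7} \approx 2.8571$)
$M{\left(H,f \right)} = f^{2}$
$o{\left(w \right)} = \frac{1}{\frac{20}{7} + w}$
$M{\left(9,-16 \right)} o{\left(28 \right)} = \left(-16\right)^{2} \frac{7}{20 + 7 \cdot 28} = 256 \frac{7}{20 + 196} = 256 \cdot \frac{7}{216} = \frac{224}{27}$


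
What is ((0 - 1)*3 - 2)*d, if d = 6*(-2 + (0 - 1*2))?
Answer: 120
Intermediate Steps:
d = -24 (d = 6*(-2 + (0 - 2)) = 6*(-2 - 2) = 6*(-4) = -24)
((0 - 1)*3 - 2)*d = ((0 - 1)*3 - 2)*(-24) = (-1*3 - 2)*(-24) = (-3 - 2)*(-24) = -5*(-24) = 120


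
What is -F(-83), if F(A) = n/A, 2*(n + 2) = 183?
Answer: 179/166 ≈ 1.0783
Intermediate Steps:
n = 179/2 (n = -2 + (½)*183 = -2 + 183/2 = 179/2 ≈ 89.500)
F(A) = 179/(2*A)
-F(-83) = -179/(2*(-83)) = -179*(-1)/(2*83) = -1*(-179/166) = 179/166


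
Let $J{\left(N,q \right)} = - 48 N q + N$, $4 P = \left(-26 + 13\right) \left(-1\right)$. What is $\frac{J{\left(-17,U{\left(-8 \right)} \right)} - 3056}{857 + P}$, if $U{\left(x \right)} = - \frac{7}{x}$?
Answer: $- \frac{9436}{3441} \approx -2.7422$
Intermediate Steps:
$P = \frac{13}{4}$ ($P = \frac{\left(-26 + 13\right) \left(-1\right)}{4} = \frac{\left(-13\right) \left(-1\right)}{4} = \frac{1}{4} \cdot 13 = \frac{13}{4} \approx 3.25$)
$J{\left(N,q \right)} = N - 48 N q$ ($J{\left(N,q \right)} = - 48 N q + N = N - 48 N q$)
$\frac{J{\left(-17,U{\left(-8 \right)} \right)} - 3056}{857 + P} = \frac{- 17 \left(1 - 48 \left(- \frac{7}{-8}\right)\right) - 3056}{857 + \frac{13}{4}} = \frac{- 17 \left(1 - 48 \left(\left(-7\right) \left(- \frac{1}{8}\right)\right)\right) - 3056}{\frac{3441}{4}} = \left(- 17 \left(1 - 42\right) - 3056\right) \frac{4}{3441} = \left(\left(-17\right) \left(-41\right) - 3056\right) \frac{4}{3441} = \left(697 - 3056\right) \frac{4}{3441} = \left(-2359\right) \frac{4}{3441} = - \frac{9436}{3441}$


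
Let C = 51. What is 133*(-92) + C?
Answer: -12185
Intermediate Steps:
133*(-92) + C = 133*(-92) + 51 = -12236 + 51 = -12185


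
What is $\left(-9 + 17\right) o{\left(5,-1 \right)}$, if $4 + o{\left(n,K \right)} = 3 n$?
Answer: $88$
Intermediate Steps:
$o{\left(n,K \right)} = -4 + 3 n$
$\left(-9 + 17\right) o{\left(5,-1 \right)} = \left(-9 + 17\right) \left(-4 + 3 \cdot 5\right) = 8 \left(-4 + 15\right) = 8 \cdot 11 = 88$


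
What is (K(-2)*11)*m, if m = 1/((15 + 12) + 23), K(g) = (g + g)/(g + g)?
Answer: 11/50 ≈ 0.22000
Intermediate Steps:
K(g) = 1 (K(g) = (2*g)/((2*g)) = (2*g)*(1/(2*g)) = 1)
m = 1/50 (m = 1/(27 + 23) = 1/50 ≈ 0.020000)
(K(-2)*11)*m = (1*11)*(1/50) = 11*(1/50) = 11/50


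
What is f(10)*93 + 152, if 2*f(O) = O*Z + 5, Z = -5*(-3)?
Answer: 14719/2 ≈ 7359.5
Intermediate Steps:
Z = 15
f(O) = 5/2 + 15*O/2 (f(O) = (O*15 + 5)/2 = (15*O + 5)/2 = (5 + 15*O)/2 = 5/2 + 15*O/2)
f(10)*93 + 152 = (5/2 + (15/2)*10)*93 + 152 = (5/2 + 75)*93 + 152 = (155/2)*93 + 152 = 14415/2 + 152 = 14719/2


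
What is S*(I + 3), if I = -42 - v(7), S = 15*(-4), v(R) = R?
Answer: 2760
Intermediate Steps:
S = -60
I = -49 (I = -42 - 1*7 = -42 - 7 = -49)
S*(I + 3) = -60*(-49 + 3) = -60*(-46) = 2760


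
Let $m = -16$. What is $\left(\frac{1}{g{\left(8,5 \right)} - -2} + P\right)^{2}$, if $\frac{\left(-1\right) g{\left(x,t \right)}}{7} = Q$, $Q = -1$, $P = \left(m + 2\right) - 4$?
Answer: $\frac{25921}{81} \approx 320.01$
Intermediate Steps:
$P = -18$ ($P = \left(-16 + 2\right) - 4 = -14 - 4 = -18$)
$g{\left(x,t \right)} = 7$ ($g{\left(x,t \right)} = \left(-7\right) \left(-1\right) = 7$)
$\left(\frac{1}{g{\left(8,5 \right)} - -2} + P\right)^{2} = \left(\frac{1}{7 - -2} - 18\right)^{2} = \left(\frac{1}{7 + \left(-9 + 11\right)} - 18\right)^{2} = \left(\frac{1}{7 + 2} - 18\right)^{2} = \left(\frac{1}{9} - 18\right)^{2} = \left(- \frac{161}{9}\right)^{2} = \frac{25921}{81}$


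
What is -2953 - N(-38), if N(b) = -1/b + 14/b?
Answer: -112201/38 ≈ -2952.7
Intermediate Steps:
N(b) = 13/b
-2953 - N(-38) = -2953 - 13/(-38) = -2953 - 13*(-1)/38 = -2953 - 1*(-13/38) = -2953 + 13/38 = -112201/38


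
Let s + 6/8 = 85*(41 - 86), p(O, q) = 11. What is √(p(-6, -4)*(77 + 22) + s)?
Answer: I*√10947/2 ≈ 52.314*I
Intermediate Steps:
s = -15303/4 (s = -¾ + 85*(41 - 86) = -¾ + 85*(-45) = -¾ - 3825 = -15303/4 ≈ -3825.8)
√(p(-6, -4)*(77 + 22) + s) = √(11*(77 + 22) - 15303/4) = √(11*99 - 15303/4) = √(1089 - 15303/4) = √(-10947/4) = I*√10947/2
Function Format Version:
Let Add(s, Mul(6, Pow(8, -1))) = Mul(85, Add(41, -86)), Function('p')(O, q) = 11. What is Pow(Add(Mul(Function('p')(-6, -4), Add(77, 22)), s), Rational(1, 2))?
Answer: Mul(Rational(1, 2), I, Pow(10947, Rational(1, 2))) ≈ Mul(52.314, I)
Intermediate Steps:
s = Rational(-15303, 4) (s = Add(Rational(-3, 4), Mul(85, Add(41, -86))) = Add(Rational(-3, 4), Mul(85, -45)) = Add(Rational(-3, 4), -3825) = Rational(-15303, 4) ≈ -3825.8)
Pow(Add(Mul(Function('p')(-6, -4), Add(77, 22)), s), Rational(1, 2)) = Pow(Add(Mul(11, Add(77, 22)), Rational(-15303, 4)), Rational(1, 2)) = Pow(Add(Mul(11, 99), Rational(-15303, 4)), Rational(1, 2)) = Pow(Add(1089, Rational(-15303, 4)), Rational(1, 2)) = Pow(Rational(-10947, 4), Rational(1, 2)) = Mul(Rational(1, 2), I, Pow(10947, Rational(1, 2)))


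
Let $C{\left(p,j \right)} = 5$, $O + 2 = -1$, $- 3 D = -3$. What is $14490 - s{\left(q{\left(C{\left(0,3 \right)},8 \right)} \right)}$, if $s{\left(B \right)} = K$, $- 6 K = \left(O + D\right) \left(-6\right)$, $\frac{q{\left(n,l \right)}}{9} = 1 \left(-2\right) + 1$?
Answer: $14492$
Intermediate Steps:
$D = 1$ ($D = \left(- \frac{1}{3}\right) \left(-3\right) = 1$)
$O = -3$ ($O = -2 - 1 = -3$)
$q{\left(n,l \right)} = -9$ ($q{\left(n,l \right)} = 9 \left(1 \left(-2\right) + 1\right) = 9 \left(-2 + 1\right) = 9 \left(-1\right) = -9$)
$K = -2$ ($K = - \frac{\left(-3 + 1\right) \left(-6\right)}{6} = - \frac{\left(-2\right) \left(-6\right)}{6} = \left(- \frac{1}{6}\right) 12 = -2$)
$s{\left(B \right)} = -2$
$14490 - s{\left(q{\left(C{\left(0,3 \right)},8 \right)} \right)} = 14490 - -2 = 14490 + 2 = 14492$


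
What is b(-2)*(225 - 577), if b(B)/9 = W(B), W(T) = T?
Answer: 6336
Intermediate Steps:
b(B) = 9*B
b(-2)*(225 - 577) = (9*(-2))*(225 - 577) = -18*(-352) = 6336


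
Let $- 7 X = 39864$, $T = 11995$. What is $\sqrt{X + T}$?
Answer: $\frac{\sqrt{308707}}{7} \approx 79.373$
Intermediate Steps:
$X = - \frac{39864}{7}$ ($X = \left(- \frac{1}{7}\right) 39864 = - \frac{39864}{7} \approx -5694.9$)
$\sqrt{X + T} = \sqrt{- \frac{39864}{7} + 11995} = \sqrt{\frac{44101}{7}} = \frac{\sqrt{308707}}{7}$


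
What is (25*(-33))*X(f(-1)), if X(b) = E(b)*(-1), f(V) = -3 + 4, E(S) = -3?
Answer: -2475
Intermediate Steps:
f(V) = 1
X(b) = 3 (X(b) = -3*(-1) = 3)
(25*(-33))*X(f(-1)) = (25*(-33))*3 = -825*3 = -2475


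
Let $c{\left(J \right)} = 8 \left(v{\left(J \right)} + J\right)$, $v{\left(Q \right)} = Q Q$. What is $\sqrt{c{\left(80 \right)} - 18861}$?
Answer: $\sqrt{32979} \approx 181.6$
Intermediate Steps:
$v{\left(Q \right)} = Q^{2}$
$c{\left(J \right)} = 8 J + 8 J^{2}$ ($c{\left(J \right)} = 8 \left(J^{2} + J\right) = 8 \left(J + J^{2}\right) = 8 J + 8 J^{2}$)
$\sqrt{c{\left(80 \right)} - 18861} = \sqrt{8 \cdot 80 \left(1 + 80\right) - 18861} = \sqrt{8 \cdot 80 \cdot 81 - 18861} = \sqrt{51840 - 18861} = \sqrt{32979}$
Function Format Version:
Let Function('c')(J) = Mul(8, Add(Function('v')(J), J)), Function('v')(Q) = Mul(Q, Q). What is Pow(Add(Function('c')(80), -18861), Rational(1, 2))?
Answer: Pow(32979, Rational(1, 2)) ≈ 181.60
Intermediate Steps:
Function('v')(Q) = Pow(Q, 2)
Function('c')(J) = Add(Mul(8, J), Mul(8, Pow(J, 2))) (Function('c')(J) = Mul(8, Add(Pow(J, 2), J)) = Mul(8, Add(J, Pow(J, 2))) = Add(Mul(8, J), Mul(8, Pow(J, 2))))
Pow(Add(Function('c')(80), -18861), Rational(1, 2)) = Pow(Add(Mul(8, 80, Add(1, 80)), -18861), Rational(1, 2)) = Pow(Add(Mul(8, 80, 81), -18861), Rational(1, 2)) = Pow(Add(51840, -18861), Rational(1, 2)) = Pow(32979, Rational(1, 2))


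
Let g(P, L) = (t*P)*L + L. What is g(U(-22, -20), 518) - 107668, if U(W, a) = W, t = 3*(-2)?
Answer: -38774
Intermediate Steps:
t = -6
g(P, L) = L - 6*L*P (g(P, L) = (-6*P)*L + L = -6*L*P + L = L - 6*L*P)
g(U(-22, -20), 518) - 107668 = 518*(1 - 6*(-22)) - 107668 = 518*(1 + 132) - 107668 = 518*133 - 107668 = 68894 - 107668 = -38774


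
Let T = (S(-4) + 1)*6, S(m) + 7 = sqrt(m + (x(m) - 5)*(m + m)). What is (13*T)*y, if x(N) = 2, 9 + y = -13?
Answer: 10296 - 3432*sqrt(5) ≈ 2621.8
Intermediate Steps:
y = -22 (y = -9 - 13 = -22)
S(m) = -7 + sqrt(5)*sqrt(-m) (S(m) = -7 + sqrt(m + (2 - 5)*(m + m)) = -7 + sqrt(m - 6*m) = -7 + sqrt(-5*m) = -7 + sqrt(5)*sqrt(-m))
T = -36 + 12*sqrt(5) (T = ((-7 + sqrt(5)*sqrt(-1*(-4))) + 1)*6 = ((-7 + sqrt(5)*sqrt(4)) + 1)*6 = ((-7 + sqrt(5)*2) + 1)*6 = ((-7 + 2*sqrt(5)) + 1)*6 = (-6 + 2*sqrt(5))*6 = -36 + 12*sqrt(5) ≈ -9.1672)
(13*T)*y = (13*(-36 + 12*sqrt(5)))*(-22) = (-468 + 156*sqrt(5))*(-22) = 10296 - 3432*sqrt(5)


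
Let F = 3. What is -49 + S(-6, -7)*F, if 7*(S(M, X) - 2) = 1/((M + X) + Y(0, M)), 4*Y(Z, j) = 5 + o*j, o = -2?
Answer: -10547/245 ≈ -43.049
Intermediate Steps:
Y(Z, j) = 5/4 - j/2 (Y(Z, j) = (5 - 2*j)/4 = 5/4 - j/2)
S(M, X) = 2 + 1/(7*(5/4 + X + M/2)) (S(M, X) = 2 + 1/(7*((M + X) + (5/4 - M/2))) = 2 + 1/(7*(5/4 + X + M/2)))
-49 + S(-6, -7)*F = -49 + (2*(37 + 14*(-6) + 28*(-7))/(7*(5 + 2*(-6) + 4*(-7))))*3 = -49 + (2*(37 - 84 - 196)/(7*(5 - 12 - 28)))*3 = -49 + ((2/7)*(-243)/(-35))*3 = -49 + ((2/7)*(-1/35)*(-243))*3 = -49 + (486/245)*3 = -49 + 1458/245 = -10547/245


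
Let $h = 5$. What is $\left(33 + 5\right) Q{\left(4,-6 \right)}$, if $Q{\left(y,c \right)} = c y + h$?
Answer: $-722$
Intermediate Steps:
$Q{\left(y,c \right)} = 5 + c y$ ($Q{\left(y,c \right)} = c y + 5 = 5 + c y$)
$\left(33 + 5\right) Q{\left(4,-6 \right)} = \left(33 + 5\right) \left(5 - 24\right) = 38 \left(5 - 24\right) = 38 \left(-19\right) = -722$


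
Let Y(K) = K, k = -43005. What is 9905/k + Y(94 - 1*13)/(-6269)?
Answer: -13115570/53919669 ≈ -0.24324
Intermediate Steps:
9905/k + Y(94 - 1*13)/(-6269) = 9905/(-43005) + (94 - 1*13)/(-6269) = 9905*(-1/43005) + (94 - 13)*(-1/6269) = -1981/8601 + 81*(-1/6269) = -1981/8601 - 81/6269 = -13115570/53919669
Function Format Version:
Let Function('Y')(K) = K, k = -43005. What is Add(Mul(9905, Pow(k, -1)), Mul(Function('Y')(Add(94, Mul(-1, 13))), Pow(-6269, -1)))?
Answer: Rational(-13115570, 53919669) ≈ -0.24324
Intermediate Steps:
Add(Mul(9905, Pow(k, -1)), Mul(Function('Y')(Add(94, Mul(-1, 13))), Pow(-6269, -1))) = Add(Mul(9905, Pow(-43005, -1)), Mul(Add(94, Mul(-1, 13)), Pow(-6269, -1))) = Add(Mul(9905, Rational(-1, 43005)), Mul(Add(94, -13), Rational(-1, 6269))) = Add(Rational(-1981, 8601), Mul(81, Rational(-1, 6269))) = Add(Rational(-1981, 8601), Rational(-81, 6269)) = Rational(-13115570, 53919669)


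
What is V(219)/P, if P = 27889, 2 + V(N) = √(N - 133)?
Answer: -2/27889 + √86/27889 ≈ 0.00026081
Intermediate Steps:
V(N) = -2 + √(-133 + N) (V(N) = -2 + √(N - 133) = -2 + √(-133 + N))
V(219)/P = (-2 + √(-133 + 219))/27889 = (-2 + √86)*(1/27889) = -2/27889 + √86/27889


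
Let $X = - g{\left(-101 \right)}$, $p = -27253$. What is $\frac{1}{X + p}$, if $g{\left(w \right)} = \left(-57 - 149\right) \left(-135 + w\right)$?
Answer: $- \frac{1}{75869} \approx -1.3181 \cdot 10^{-5}$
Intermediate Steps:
$g{\left(w \right)} = 27810 - 206 w$ ($g{\left(w \right)} = - 206 \left(-135 + w\right) = 27810 - 206 w$)
$X = -48616$ ($X = - (27810 - -20806) = - (27810 + 20806) = \left(-1\right) 48616 = -48616$)
$\frac{1}{X + p} = \frac{1}{-48616 - 27253} = \frac{1}{-75869} = - \frac{1}{75869}$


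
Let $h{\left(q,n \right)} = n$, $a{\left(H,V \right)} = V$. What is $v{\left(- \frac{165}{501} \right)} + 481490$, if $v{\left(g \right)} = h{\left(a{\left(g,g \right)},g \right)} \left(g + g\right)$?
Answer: $\frac{13428280660}{27889} \approx 4.8149 \cdot 10^{5}$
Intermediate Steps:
$v{\left(g \right)} = 2 g^{2}$ ($v{\left(g \right)} = g \left(g + g\right) = g 2 g = 2 g^{2}$)
$v{\left(- \frac{165}{501} \right)} + 481490 = 2 \left(- \frac{165}{501}\right)^{2} + 481490 = 2 \left(\left(-165\right) \frac{1}{501}\right)^{2} + 481490 = 2 \left(- \frac{55}{167}\right)^{2} + 481490 = 2 \cdot \frac{3025}{27889} + 481490 = \frac{6050}{27889} + 481490 = \frac{13428280660}{27889}$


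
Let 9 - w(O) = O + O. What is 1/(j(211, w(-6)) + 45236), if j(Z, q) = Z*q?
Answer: 1/49667 ≈ 2.0134e-5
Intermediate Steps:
w(O) = 9 - 2*O (w(O) = 9 - (O + O) = 9 - 2*O)
1/(j(211, w(-6)) + 45236) = 1/(211*(9 - 2*(-6)) + 45236) = 1/(211*(9 + 12) + 45236) = 1/(211*21 + 45236) = 1/(4431 + 45236) = 1/49667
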